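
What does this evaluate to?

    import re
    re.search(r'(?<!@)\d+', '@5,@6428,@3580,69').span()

The negative lookaround is zero-width — it rules out positions where the adjacent text would match, without consuming anything.
Unlike `match`, `search` isn't anchored — it looks for the pattern anywhere in the string.
The match spans [5:8] → '428'.

(5, 8)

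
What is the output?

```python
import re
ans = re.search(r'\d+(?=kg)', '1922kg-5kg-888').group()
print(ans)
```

1922

Lookahead/lookbehind check context without consuming it, so the matched span excludes the asserted characters.
The match spans [0:4] → '1922'.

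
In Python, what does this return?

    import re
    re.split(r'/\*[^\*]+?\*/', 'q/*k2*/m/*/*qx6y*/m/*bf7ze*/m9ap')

['q', 'm/*', 'm', 'm9ap']

The string is cut at each match, leaving 4 pieces.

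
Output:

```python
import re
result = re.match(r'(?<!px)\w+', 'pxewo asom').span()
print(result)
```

(0, 5)

The negative lookaround is zero-width — it rules out positions where the adjacent text would match, without consuming anything.
`re.match` only tries the pattern at the start of the string.
The match spans [0:5] → 'pxewo'.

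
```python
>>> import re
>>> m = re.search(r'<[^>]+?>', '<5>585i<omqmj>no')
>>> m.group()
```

`re.search` tries every starting position until one works.
The match spans [0:3] → '<5>'.

'<5>'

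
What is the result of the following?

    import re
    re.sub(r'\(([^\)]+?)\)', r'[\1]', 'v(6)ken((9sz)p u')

Matches: at [1:4] → '(6)'; at [7:13] → '((9sz)'.
`\1` in the replacement pulls in group 1's text for each match.

'v[6]ken[(9sz]p u'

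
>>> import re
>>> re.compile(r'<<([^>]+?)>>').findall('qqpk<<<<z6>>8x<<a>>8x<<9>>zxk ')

['<<z6', 'a', '9']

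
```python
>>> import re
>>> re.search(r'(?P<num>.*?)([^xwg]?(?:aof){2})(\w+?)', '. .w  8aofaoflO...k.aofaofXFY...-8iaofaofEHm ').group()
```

Lazy quantifiers expand one character at a time until the remainder of the pattern can match.
The match spans [0:14] → '. .w  8aofaofl'.

'. .w  8aofaofl'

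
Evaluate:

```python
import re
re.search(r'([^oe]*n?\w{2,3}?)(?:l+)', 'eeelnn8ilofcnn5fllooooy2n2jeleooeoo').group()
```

'eeel'

Pattern: zero or more of any character except [oe], then optionally a literal 'n', then 2 to 3 of a word character (lazy) (captured); then one or more of a literal 'l' (non-capturing group).
`re.search` scans for the first position where the pattern succeeds.
The match spans [0:4] → 'eeel'.
Captured: group 1 = 'eee'.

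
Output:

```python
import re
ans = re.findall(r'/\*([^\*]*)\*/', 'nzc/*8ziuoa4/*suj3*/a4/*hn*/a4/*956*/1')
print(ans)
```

Matches: at [12:20] match '/*suj3*/', group 1 = 'suj3'; at [22:28] match '/*hn*/', group 1 = 'hn'; at [30:37] match '/*956*/', group 1 = '956'.
Because there's exactly one group, `findall` drops the full match and keeps group 1 from each hit.

['suj3', 'hn', '956']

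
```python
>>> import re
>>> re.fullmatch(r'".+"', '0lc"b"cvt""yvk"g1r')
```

`re.fullmatch` requires the pattern to consume the entire string.
Here there's no way to consume every character, so the call returns None.

None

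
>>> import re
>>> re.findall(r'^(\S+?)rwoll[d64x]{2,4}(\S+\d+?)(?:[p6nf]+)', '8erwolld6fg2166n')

[('8e', 'fg2166')]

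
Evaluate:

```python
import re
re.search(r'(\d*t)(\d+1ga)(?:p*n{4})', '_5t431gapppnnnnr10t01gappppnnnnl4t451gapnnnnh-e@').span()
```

(1, 15)

This matches zero or more of a digit, then the literal 't' (captured); then one or more of a digit, then the literal '1ga' (captured); then zero or more of a literal 'p', then exactly 4 of the literal 'n' (non-capturing group).
The match spans [1:15] → '5t431gapppnnnn'.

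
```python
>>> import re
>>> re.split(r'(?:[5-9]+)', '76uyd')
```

['', 'uyd']

This matches one or more of a character in [5-9] (non-capturing group).
Matches to split on: at [0:2] → '76'.
The string is cut at each match, leaving 2 pieces.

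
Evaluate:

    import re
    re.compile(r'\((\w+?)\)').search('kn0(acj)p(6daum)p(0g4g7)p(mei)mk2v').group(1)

'acj'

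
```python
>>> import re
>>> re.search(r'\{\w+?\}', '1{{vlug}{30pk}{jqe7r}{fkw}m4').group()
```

`re.search` scans for the first position where the pattern succeeds.
The match spans [2:8] → '{vlug}'.

'{vlug}'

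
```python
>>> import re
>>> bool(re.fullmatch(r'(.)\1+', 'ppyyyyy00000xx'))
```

The backreference `\1` re-matches whatever the first group consumed, character for character.
`re.fullmatch` requires the pattern to consume the entire string.
Here the string isn't matched end-to-end, so the call returns None, and `bool(None)` is False.

False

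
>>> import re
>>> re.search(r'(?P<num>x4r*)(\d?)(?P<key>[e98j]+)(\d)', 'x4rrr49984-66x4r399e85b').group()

The pattern matches the literal 'x4', then zero or more of the literal 'r' (captured as 'num'); then optionally a digit (captured); then one or more of one of [e98j] (captured as 'key'); then a digit (captured).
Unlike `match`, `search` isn't anchored — it looks for the pattern anywhere in the string.
The match spans [0:10] → 'x4rrr49984'.
Captured: group 1 = 'x4rrr', group 2 = '4', group 3 = '998', group 4 = '4'.

'x4rrr49984'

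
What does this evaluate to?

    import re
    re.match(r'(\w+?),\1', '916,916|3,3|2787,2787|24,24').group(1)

The match spans [0:7] → '916,916'.
Captured: group 1 = '916'.

'916'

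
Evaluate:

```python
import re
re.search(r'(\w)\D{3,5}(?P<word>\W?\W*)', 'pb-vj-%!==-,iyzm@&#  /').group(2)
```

'%!==-,'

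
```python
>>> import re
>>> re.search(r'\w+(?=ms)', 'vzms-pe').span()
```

(0, 2)

The positive lookaround only admits positions where the adjacent text matches; those characters stay outside the span.
The match spans [0:2] → 'vz'.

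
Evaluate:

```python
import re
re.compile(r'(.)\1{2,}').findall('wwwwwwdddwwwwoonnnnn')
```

['w', 'd', 'w', 'n']

The backreference `\1` re-matches whatever the first group consumed, character for character.
Walking the string: at [0:6] match 'wwwwww', group 1 = 'w'; at [6:9] match 'ddd', group 1 = 'd'; at [9:13] match 'wwww', group 1 = 'w'; at [15:20] match 'nnnnn', group 1 = 'n'.
With a single group, `findall` returns only what that group captured — 4 items.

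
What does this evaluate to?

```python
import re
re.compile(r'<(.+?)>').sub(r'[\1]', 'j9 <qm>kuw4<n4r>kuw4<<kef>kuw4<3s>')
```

'j9 [qm]kuw4[n4r]kuw4[<kef]kuw4[3s]'

A non-greedy quantifier consumes as few characters as it can — just enough that the remainder of the pattern still matches from where it stops; whatever follows it matches normally.
Matches: at [3:7] → '<qm>'; at [11:16] → '<n4r>'; at [20:26] → '<<kef>'; at [30:34] → '<3s>'.
Each match is replaced using the text its own group 1 captured.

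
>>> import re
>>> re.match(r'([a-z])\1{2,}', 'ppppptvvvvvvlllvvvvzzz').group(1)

A backreference is literal: `\1` must see the identical characters the first group matched.
`re.match` won't scan ahead — the pattern has to work from the very first character.
The match spans [0:5] → 'ppppp'.
Captured: group 1 = 'p'.

'p'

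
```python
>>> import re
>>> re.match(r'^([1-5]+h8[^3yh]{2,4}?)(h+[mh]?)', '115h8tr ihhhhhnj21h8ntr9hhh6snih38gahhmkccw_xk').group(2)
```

The pattern matches anchored at the start of the string; then one or more of a character in [1-5], then the literal 'h8', then 2 to 4 of any character except [3yh] (lazy) (captured); then one or more of a literal 'h', then optionally one of [mh] (captured).
`match` is anchored at position 0; if the pattern doesn't fit there, it returns None.
The match spans [0:14] → '115h8tr ihhhhh'.
Captured: group 1 = '115h8tr i', group 2 = 'hhhhh'.

'hhhhh'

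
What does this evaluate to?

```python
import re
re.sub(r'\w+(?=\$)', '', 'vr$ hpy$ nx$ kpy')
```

'$ $ $ kpy'

The positive lookaround only admits positions where the adjacent text matches; those characters stay outside the span.
Matches: at [0:2] → 'vr'; at [4:7] → 'hpy'; at [9:11] → 'nx'.
Every occurrence is swapped for ''.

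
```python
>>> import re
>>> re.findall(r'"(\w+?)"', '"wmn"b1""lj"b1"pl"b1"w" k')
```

`findall` collects group 1 from each match (4 total).

['wmn', 'lj', 'pl', 'w']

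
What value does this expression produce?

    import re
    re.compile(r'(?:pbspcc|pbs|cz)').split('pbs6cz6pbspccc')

['', '6', '6', 'c']

`|` is ordered: at each position the engine commits to the first alternative that works.
The string is cut at each match, leaving 4 pieces.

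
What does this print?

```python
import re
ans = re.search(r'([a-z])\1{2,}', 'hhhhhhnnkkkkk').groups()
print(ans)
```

('h',)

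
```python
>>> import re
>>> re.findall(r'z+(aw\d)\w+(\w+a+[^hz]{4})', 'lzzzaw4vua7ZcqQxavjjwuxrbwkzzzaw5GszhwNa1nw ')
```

[('aw4', 'Na1nw ')]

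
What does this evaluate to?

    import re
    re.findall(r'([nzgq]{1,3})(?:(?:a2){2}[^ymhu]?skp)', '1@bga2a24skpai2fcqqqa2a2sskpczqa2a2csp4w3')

Pattern: 1 to 3 of one of [nzgq] (captured); then the literal 'a2' repeated 2 times, then optionally any character except [ymhu], then the literal 'skp' (non-capturing group).
Matches: at [3:12] match 'ga2a24skp', group 1 = 'g'; at [17:28] match 'qqqa2a2sskp', group 1 = 'qqq'.
Because there's exactly one group, `findall` drops the full match and keeps group 1 from each hit.

['g', 'qqq']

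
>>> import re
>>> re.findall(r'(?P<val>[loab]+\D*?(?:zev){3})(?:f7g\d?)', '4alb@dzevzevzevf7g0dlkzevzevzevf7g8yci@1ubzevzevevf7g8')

['alb@dzevzevzev', 'lkzevzevzev']

Pattern: one or more of one of [loab], then zero or more of a non-digit (lazy), then the literal 'zev' repeated 3 times (captured as 'val'); then the literal 'f7g', then optionally a digit (non-capturing group).
Matches: at [1:19] match 'alb@dzevzevzevf7g0', group 1 = 'alb@dzevzevzev'; at [20:35] match 'lkzevzevzevf7g8', group 1 = 'lkzevzevzev'.
Because there's exactly one group, `findall` drops the full match and keeps group 1 from each hit.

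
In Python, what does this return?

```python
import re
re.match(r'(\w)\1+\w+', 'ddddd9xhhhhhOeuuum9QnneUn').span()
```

(0, 25)

With `match`, the pattern is implicitly anchored at the beginning.
The match spans [0:25] → 'ddddd9xhhhhhOeuuum9QnneUn'.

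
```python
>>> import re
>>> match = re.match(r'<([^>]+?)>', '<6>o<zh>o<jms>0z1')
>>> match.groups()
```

The match spans [0:3] → '<6>'.
Captured: group 1 = '6'.

('6',)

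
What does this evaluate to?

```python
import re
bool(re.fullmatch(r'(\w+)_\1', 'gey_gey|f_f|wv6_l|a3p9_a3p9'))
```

The backreference `\1` re-matches whatever the first group consumed, character for character.
`re.fullmatch` is like wrapping the pattern in `^…$` (in single-line mode).
Here there's no way to consume every character, so the call returns None, and `bool(None)` is False.

False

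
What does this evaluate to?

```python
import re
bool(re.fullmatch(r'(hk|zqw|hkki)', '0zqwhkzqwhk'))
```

`fullmatch` succeeds only if the pattern covers the string from start to end.
Here there's no way to consume every character, so the call returns None, and `bool(None)` is False.

False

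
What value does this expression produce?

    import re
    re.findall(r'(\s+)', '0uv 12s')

The pattern matches one or more of whitespace (captured).
Matches: at [3:4] match ' ', group 1 = ' '.
Because there's exactly one group, `findall` drops the full match and keeps group 1 from the one hit.

[' ']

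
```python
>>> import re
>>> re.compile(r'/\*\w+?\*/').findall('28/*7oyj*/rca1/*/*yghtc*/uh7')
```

Matches: at [2:10] → '/*7oyj*/'; at [16:25] → '/*yghtc*/'.
`findall` yields the raw match text (2 of them) because the pattern has no groups.

['/*7oyj*/', '/*yghtc*/']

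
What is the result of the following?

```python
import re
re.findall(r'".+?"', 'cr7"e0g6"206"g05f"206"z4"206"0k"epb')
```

['"e0g6"', '"g05f"', '"z4"', '"0k"']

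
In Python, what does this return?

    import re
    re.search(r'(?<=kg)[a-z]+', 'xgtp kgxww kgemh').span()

(7, 10)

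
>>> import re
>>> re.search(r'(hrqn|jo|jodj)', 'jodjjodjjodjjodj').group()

'jo'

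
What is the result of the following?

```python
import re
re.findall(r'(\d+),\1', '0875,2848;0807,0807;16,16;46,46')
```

['0807', '16', '46']

The backreference `\1` re-matches whatever the first group consumed, character for character.
Scanning left to right: at [10:19] match '0807,0807', group 1 = '0807'; at [20:25] match '16,16', group 1 = '16'; at [26:31] match '46,46', group 1 = '46'.
With a single group, `findall` returns only what that group captured — 3 items.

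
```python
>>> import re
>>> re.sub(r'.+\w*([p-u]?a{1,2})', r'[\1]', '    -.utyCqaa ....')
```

`\1` in the replacement pulls in group 1's text for each match.

'[a] ....'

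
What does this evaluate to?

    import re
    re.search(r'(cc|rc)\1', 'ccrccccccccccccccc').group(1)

'cc'

The match spans [3:7] → 'cccc'.
Captured: group 1 = 'cc'.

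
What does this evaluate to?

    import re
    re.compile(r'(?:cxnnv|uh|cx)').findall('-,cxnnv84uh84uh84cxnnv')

`|` is ordered: at each position the engine commits to the first alternative that works.
Scanning left to right: at [2:7] → 'cxnnv'; at [9:11] → 'uh'; at [13:15] → 'uh'; at [17:22] → 'cxnnv'.
Since nothing is captured, `findall` lists the 4 matched substrings directly.

['cxnnv', 'uh', 'uh', 'cxnnv']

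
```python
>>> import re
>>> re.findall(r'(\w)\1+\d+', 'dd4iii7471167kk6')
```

The backreference `\1` re-matches whatever the first group consumed, character for character.
Scanning left to right: at [0:3] match 'dd4', group 1 = 'd'; at [3:13] match 'iii7471167', group 1 = 'i'; at [13:16] match 'kk6', group 1 = 'k'.
With a single group, `findall` returns only what that group captured — 3 items.

['d', 'i', 'k']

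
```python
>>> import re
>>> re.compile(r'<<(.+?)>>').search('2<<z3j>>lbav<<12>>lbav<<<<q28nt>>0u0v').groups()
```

The match spans [1:8] → '<<z3j>>'.
Captured: group 1 = 'z3j'.

('z3j',)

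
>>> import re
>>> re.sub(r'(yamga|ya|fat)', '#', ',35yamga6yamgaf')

',35#6#f'

Branches in `(...|...)` are attempted left-to-right; the first branch that allows the whole pattern to succeed is taken.
Each match is replaced by '#'.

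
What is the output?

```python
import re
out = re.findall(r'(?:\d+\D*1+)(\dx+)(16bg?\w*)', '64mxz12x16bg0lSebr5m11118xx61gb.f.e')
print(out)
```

2 groups means the one result is a tuple of 2 captured strings — 1 here.

[('2x', '16bg0lSebr5m11118xx61gb')]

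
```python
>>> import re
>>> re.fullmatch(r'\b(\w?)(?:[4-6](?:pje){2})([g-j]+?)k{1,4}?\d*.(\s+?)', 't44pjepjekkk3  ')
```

Pattern: a word boundary (`\b`, zero-width); then optionally a word character (captured); then a character in [4-6], then the literal 'pje' repeated 2 times (non-capturing group); then one or more of a character in [g-j] (lazy) (captured); then 1 to 4 of a literal 'k' (lazy), then zero or more of a digit, then any character; then one or more of whitespace (lazy) (captured).
`re.fullmatch` is like wrapping the pattern in `^…$` (in single-line mode).
Here the pattern can't cover the whole string, so the call returns None.

None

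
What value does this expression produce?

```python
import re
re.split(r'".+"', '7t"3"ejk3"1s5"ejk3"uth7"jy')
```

['7t', 'jy']

Matches to split on: at [2:24] → '"3"ejk3"1s5"ejk3"uth7"'.
`split` removes every match and returns the 2 fragments in between.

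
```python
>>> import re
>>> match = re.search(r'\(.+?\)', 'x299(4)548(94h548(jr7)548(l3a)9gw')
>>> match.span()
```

`re.search` tries every starting position until one works.
The match spans [4:7] → '(4)'.

(4, 7)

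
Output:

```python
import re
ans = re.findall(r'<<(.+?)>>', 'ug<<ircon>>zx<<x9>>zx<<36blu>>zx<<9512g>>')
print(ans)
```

['ircon', 'x9', '36blu', '9512g']

With the lazy modifier that quantifier settles for the fewest repetitions that let the rest of the pattern succeed (the atoms after it are unaffected and can still be greedy).
Walking the string: at [2:11] match '<<ircon>>', group 1 = 'ircon'; at [13:19] match '<<x9>>', group 1 = 'x9'; at [21:30] match '<<36blu>>', group 1 = '36blu'; at [32:41] match '<<9512g>>', group 1 = '9512g'.
With a single group, `findall` returns only what that group captured — 4 items.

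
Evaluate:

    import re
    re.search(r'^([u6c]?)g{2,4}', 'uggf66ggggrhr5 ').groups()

('u',)

The pattern matches anchored at the start of the string; then optionally one of [u6c] (captured); then 2 to 4 of a literal 'g'.
`search` walks the string left to right and returns the first match it finds.
The match spans [0:3] → 'ugg'.
Captured: group 1 = 'u'.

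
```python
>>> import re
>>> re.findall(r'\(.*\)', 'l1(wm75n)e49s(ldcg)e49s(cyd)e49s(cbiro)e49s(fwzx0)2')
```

Matches: at [2:50] → '(wm75n)e49s(ldcg)e49s(cyd)e49s(cbiro)e49s(fwzx0)'.
Since nothing is captured, `findall` lists the 1 matched substring directly.

['(wm75n)e49s(ldcg)e49s(cyd)e49s(cbiro)e49s(fwzx0)']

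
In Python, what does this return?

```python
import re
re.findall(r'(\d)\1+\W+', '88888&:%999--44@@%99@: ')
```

['8', '9', '4', '9']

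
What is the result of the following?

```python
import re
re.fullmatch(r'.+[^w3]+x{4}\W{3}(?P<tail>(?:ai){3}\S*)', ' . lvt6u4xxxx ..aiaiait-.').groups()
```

('aiaiait-.',)

The match spans [0:25] → ' . lvt6u4xxxx ..aiaiait-.'.
Captured: group 1 = 'aiaiait-.'.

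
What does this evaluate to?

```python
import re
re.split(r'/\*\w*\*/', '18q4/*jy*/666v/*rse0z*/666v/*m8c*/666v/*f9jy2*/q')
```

Matches to split on: at [4:10] → '/*jy*/'; at [14:23] → '/*rse0z*/'; at [27:34] → '/*m8c*/'; at [38:47] → '/*f9jy2*/'.
Each match becomes a cut point; 5 segments remain.

['18q4', '666v', '666v', '666v', 'q']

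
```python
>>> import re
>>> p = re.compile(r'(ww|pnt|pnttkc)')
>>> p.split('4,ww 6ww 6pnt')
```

['4,', 'ww', ' 6', 'ww', ' 6', 'pnt', '']

The group in the pattern means `split` returns the separators' captures alongside the pieces.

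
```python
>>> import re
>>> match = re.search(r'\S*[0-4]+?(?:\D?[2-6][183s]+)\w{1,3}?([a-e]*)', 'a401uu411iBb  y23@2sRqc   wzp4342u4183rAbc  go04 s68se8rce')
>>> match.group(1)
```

This matches zero or more of a non-whitespace character, then one or more of a character in [0-4] (lazy); then optionally a non-digit, then a character in [2-6], then one or more of one of [183s] (non-capturing group); then 1 to 3 of a word character (lazy); then zero or more of a character in [a-e] (captured).
A non-greedy quantifier consumes as few characters as it can — just enough that the remainder of the pattern still matches from where it stops; whatever follows it matches normally.
`search` walks the string left to right and returns the first match it finds.
The match spans [14:21] → 'y23@2sR'.
Captured: group 1 = ''.

''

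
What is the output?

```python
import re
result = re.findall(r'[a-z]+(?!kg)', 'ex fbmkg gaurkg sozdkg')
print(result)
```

['ex', 'fbmkg', 'gaurkg', 'sozdkg']

The negative lookahead/lookbehind blocks any match where the forbidden context is present.
Scanning left to right: at [0:2] → 'ex'; at [3:8] → 'fbmkg'; at [9:15] → 'gaurkg'; at [16:22] → 'sozdkg'.
No capturing groups, so `findall` returns the 4 full match strings.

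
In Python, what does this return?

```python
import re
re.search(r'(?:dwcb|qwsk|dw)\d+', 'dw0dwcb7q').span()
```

The match spans [0:3] → 'dw0'.

(0, 3)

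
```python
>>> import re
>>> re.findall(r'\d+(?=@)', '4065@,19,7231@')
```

Lookahead/lookbehind check context without consuming it, so the matched span excludes the asserted characters.
With no groups in the pattern, `findall` gives back each whole match — 2 here.

['4065', '7231']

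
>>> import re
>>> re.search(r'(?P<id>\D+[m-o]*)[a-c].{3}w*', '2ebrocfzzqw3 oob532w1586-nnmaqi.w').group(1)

'ebro'

Pattern: one or more of a non-digit, then zero or more of a character in [m-o] (captured as 'id'); then a character in [a-c], then exactly 3 of any character, then zero or more of the literal 'w'.
`re.search` tries every starting position until one works.
The match spans [1:9] → 'ebrocfzz'.
Captured: group 1 = 'ebro'.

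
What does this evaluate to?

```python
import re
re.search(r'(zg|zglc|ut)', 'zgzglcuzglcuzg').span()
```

(0, 2)

`re.search` tries every starting position until one works.
The match spans [0:2] → 'zg'.
Captured: group 1 = 'zg'.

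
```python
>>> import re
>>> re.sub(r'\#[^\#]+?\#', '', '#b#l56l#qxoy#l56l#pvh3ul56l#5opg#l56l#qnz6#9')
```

'l56ll56l5opgqnz6#9'

Matches: at [0:3] → '#b#'; at [7:13] → '#qxoy#'; at [17:28] → '#pvh3ul56l#'; at [32:38] → '#l56l#'.
`sub` substitutes '' at each match site.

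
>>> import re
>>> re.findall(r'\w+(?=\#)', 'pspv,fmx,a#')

['a']

The positive lookaround only admits positions where the adjacent text matches; those characters stay outside the span.
Walking the string: at [9:10] → 'a'.
With no groups in the pattern, `findall` gives back each whole match — 1 here.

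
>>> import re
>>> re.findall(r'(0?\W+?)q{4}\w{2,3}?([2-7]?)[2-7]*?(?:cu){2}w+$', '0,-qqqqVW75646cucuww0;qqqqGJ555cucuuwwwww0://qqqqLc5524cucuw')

[('0://', '5')]

2 groups means the one result is a tuple of 2 captured strings — 1 here.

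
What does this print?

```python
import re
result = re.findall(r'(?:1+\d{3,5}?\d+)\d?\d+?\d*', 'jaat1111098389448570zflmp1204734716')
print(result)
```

`findall` yields the raw match text (2 of them) because the pattern has no groups.

['1111098389448570', '1204734716']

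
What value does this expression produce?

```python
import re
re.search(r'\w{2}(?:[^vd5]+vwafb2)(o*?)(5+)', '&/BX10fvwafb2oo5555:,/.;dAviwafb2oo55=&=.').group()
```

'BX10fvwafb2oo5555'

Pattern: exactly 2 of a word character; then one or more of any character except [vd5], then the literal 'vwa', then the literal 'fb2' (non-capturing group); then zero or more of a literal 'o' (lazy) (captured); then one or more of a literal '5' (captured).
Unlike `match`, `search` isn't anchored — it looks for the pattern anywhere in the string.
The match spans [2:19] → 'BX10fvwafb2oo5555'.
Captured: group 1 = 'oo', group 2 = '5555'.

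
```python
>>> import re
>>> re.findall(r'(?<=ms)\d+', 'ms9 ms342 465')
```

['9', '342']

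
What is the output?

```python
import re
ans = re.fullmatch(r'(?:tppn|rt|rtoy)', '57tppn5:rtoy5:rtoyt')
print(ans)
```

`fullmatch` succeeds only if the pattern covers the string from start to end.
Here the string isn't matched end-to-end, so the call returns None.

None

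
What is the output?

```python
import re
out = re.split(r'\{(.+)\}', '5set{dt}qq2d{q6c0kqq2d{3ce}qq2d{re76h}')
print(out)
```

['5set', 'dt}qq2d{q6c0kqq2d{3ce}qq2d{re76h', '']

Matches to split on: at [4:38] → '{dt}qq2d{q6c0kqq2d{3ce}qq2d{re76h}'.
With a capturing group present, the delimiter's captured portion is kept in the result list.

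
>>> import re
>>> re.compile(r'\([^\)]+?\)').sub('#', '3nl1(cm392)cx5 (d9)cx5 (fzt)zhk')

'3nl1#cx5 #cx5 #zhk'

Matches: at [4:11] → '(cm392)'; at [15:19] → '(d9)'; at [23:28] → '(fzt)'.
`sub` substitutes '#' at each match site.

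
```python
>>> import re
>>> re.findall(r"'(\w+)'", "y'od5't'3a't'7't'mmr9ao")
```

`findall` collects group 1 from each match (3 total).

['od5', '3a', '7']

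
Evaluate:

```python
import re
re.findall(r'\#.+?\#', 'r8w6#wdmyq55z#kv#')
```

Scanning left to right: at [4:14] → '#wdmyq55z#'.
No capturing groups, so `findall` returns the 1 full match string.

['#wdmyq55z#']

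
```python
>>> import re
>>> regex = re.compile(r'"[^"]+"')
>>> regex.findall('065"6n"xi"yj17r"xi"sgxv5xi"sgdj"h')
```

['"6n"', '"yj17r"', '"sgxv5xi"']

Walking the string: at [3:7] → '"6n"'; at [9:16] → '"yj17r"'; at [18:27] → '"sgxv5xi"'.
`findall` yields the raw match text (3 of them) because the pattern has no groups.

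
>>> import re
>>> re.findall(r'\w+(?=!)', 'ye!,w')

Lookahead/lookbehind check context without consuming it, so the matched span excludes the asserted characters.
`findall` yields the raw match text (1 of them) because the pattern has no groups.

['ye']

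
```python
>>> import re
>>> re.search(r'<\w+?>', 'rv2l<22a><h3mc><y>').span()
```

(4, 9)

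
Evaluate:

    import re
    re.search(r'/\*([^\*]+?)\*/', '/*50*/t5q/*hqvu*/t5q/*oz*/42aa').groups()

('50',)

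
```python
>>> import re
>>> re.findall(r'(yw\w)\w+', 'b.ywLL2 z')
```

['ywL']

Pattern: the literal 'yw', then a word character (captured); then one or more of a word character.
Walking the string: at [2:7] match 'ywLL2', group 1 = 'ywL'.
One capturing group, so `findall` returns just the captured substring from the one match — 1 in all.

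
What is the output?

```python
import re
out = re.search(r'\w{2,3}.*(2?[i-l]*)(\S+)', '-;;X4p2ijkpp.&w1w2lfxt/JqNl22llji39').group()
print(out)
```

Pattern: 2 to 3 of a word character, then zero or more of any character; then optionally the literal '2', then zero or more of a character in [i-l] (captured); then one or more of a non-whitespace character (captured).
`re.search` tries every starting position until one works.
The match spans [3:35] → 'X4p2ijkpp.&w1w2lfxt/JqNl22llji39'.
Captured: group 1 = '', group 2 = '9'.

X4p2ijkpp.&w1w2lfxt/JqNl22llji39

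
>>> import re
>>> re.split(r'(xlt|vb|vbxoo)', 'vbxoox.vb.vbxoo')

['', 'vb', 'xoox.', 'vb', '.', 'vb', 'xoo']

Alternation tries branches left to right and keeps the first one that lets the overall match succeed at that position.
Because the pattern has a capturing group, `split` also inserts each captured text between the pieces.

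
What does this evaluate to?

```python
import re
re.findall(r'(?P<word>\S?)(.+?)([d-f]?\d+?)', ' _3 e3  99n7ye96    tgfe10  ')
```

The pattern matches optionally a non-whitespace character (captured as 'word'); then one or more of any character (lazy) (captured); then optionally a character in [d-f], then one or more of a digit (lazy) (captured).
Because the quantifier is non-greedy, it stops expanding at the earliest point where the rest of the pattern can succeed.
Matches: at [0:3] match ' _3', groups = ('', ' _', '3'); at [3:6] match ' e3', groups = ('', ' ', 'e3'); at [6:9] match '  9', groups = ('', '  ', '9'); at [9:12] match '9n7', groups = ('9', 'n', '7'); at [12:15] match 'ye9', groups = ('y', 'e', '9'); ….
`findall` packs the 3 group values into a tuple for every match.

[('', ' _', '3'), ('', ' ', 'e3'), ('', '  ', '9'), ('9', 'n', '7'), ('y', 'e', '9'), ('6', '    tgf', 'e1')]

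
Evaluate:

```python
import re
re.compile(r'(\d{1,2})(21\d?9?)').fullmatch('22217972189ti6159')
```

`re.fullmatch` is like wrapping the pattern in `^…$` (in single-line mode).
Here the pattern can't cover the whole string, so the call returns None.

None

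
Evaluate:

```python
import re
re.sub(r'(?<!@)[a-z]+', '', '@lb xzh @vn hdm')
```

The negative lookaround is zero-width — it rules out positions where the adjacent text would match, without consuming anything.
Matches: at [2:3] → 'b'; at [4:7] → 'xzh'; at [10:11] → 'n'; at [12:15] → 'hdm'.
`sub` substitutes '' at each match site.

'@l  @v '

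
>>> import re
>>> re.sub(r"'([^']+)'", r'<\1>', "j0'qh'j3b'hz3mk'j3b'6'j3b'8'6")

The replacement refers to a captured group, so each match is rewritten using its own captured text.

'j0<qh>j3b<hz3mk>j3b<6>j3b<8>6'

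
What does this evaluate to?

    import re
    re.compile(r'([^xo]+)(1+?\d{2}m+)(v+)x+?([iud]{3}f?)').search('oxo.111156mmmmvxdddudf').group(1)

Pattern: one or more of any character except [xo] (captured); then one or more of the literal '1' (lazy), then exactly 2 of a digit, then one or more of a literal 'm' (captured); then one or more of a literal 'v' (captured); then one or more of a literal 'x' (lazy); then exactly 3 of one of [iud], then optionally a literal 'f' (captured).
`re.search` tries every starting position until one works.
The match spans [3:19] → '.111156mmmmvxddd'.
Captured: group 1 = '.111', group 2 = '156mmmm', group 3 = 'v', group 4 = 'ddd'.

'.111'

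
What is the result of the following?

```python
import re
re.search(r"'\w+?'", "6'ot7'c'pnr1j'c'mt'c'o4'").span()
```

(1, 6)

The match spans [1:6] → "'ot7'".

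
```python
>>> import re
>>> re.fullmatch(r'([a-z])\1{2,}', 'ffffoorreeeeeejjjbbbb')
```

The backreference `\1` re-matches whatever the first group consumed, character for character.
`fullmatch` succeeds only if the pattern covers the string from start to end.
Here there's no way to consume every character, so the call returns None.

None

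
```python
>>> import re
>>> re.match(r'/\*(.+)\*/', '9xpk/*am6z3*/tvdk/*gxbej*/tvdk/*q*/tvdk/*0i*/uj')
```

None

`re.match` won't scan ahead — the pattern has to work from the very first character.
Here the pattern fails at index 0, so the call returns None.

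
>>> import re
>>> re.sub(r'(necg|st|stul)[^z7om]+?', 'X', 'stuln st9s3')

'Xln Xs3'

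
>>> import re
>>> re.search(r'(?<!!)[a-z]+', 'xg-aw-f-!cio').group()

A negative assertion filters positions out without eating any characters.
`search` walks the string left to right and returns the first match it finds.
The match spans [0:2] → 'xg'.

'xg'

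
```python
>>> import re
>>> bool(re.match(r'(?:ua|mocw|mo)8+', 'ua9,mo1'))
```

False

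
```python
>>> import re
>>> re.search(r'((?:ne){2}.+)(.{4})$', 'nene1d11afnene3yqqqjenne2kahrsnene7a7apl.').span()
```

The match spans [0:41] → 'nene1d11afnene3yqqqjenne2kahrsnene7a7apl.'.

(0, 41)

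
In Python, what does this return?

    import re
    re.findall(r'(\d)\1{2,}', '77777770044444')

['7', '4']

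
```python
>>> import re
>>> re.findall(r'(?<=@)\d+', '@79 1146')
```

['79']

The `(?=…)`/`(?<=…)` assertion just peeks at neighbouring text; it doesn't advance the match position.
Scanning left to right: at [1:3] → '79'.
Since nothing is captured, `findall` lists the 1 matched substring directly.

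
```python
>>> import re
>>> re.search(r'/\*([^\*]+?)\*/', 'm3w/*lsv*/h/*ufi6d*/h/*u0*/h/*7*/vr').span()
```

The match spans [3:10] → '/*lsv*/'.

(3, 10)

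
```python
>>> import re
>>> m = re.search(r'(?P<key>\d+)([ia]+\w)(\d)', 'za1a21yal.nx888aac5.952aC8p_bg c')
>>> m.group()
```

'1a21'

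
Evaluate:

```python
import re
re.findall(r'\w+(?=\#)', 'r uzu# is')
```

Lookahead/lookbehind check context without consuming it, so the matched span excludes the asserted characters.
Walking the string: at [2:5] → 'uzu'.
With no groups in the pattern, `findall` gives back each whole match — 1 here.

['uzu']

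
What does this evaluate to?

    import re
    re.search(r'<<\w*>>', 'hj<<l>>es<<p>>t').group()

'<<l>>'

`re.search` scans for the first position where the pattern succeeds.
The match spans [2:7] → '<<l>>'.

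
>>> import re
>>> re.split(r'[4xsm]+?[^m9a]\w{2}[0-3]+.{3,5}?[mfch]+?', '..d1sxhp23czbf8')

Pattern: one or more of one of [4xsm] (lazy), then any character except [m9a], then exactly 2 of a word character; then one or more of a character in [0-3], then 3 to 5 of any character (lazy), then one or more of one of [mfch] (lazy).
Each match becomes a cut point; 2 segments remain.

['..d1', '8']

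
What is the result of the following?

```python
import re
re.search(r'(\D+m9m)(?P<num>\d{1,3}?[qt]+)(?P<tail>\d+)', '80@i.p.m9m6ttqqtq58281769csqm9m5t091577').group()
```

'@i.p.m9m6ttqqtq58281769'

The pattern matches one or more of a non-digit, then the literal 'm9m' (captured); then 1 to 3 of a digit (lazy), then one or more of one of [qt] (captured as 'num'); then one or more of a digit (captured as 'tail').
`re.search` tries every starting position until one works.
The match spans [2:25] → '@i.p.m9m6ttqqtq58281769'.
Captured: group 1 = '@i.p.m9m', group 2 = '6ttqqtq', group 3 = '58281769'.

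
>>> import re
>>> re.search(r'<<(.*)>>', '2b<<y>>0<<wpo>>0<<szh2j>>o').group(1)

'y>>0<<wpo>>0<<szh2j'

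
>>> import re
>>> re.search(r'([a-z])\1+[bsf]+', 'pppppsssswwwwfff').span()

(0, 9)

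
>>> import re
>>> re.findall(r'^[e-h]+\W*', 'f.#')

The pattern matches anchored at the start of the string; then one or more of a character in [e-h]; then zero or more of a non-word character.
With no groups in the pattern, `findall` gives back each whole match — 1 here.

['f.#']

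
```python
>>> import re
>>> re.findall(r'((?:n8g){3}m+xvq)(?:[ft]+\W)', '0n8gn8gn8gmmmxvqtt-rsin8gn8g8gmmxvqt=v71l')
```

['n8gn8gn8gmmmxvq']

Pattern: the literal 'n8g' repeated 3 times, then one or more of the literal 'm', then the literal 'xvq' (captured); then one or more of one of [ft], then a non-word character (non-capturing group).
Matches: at [1:19] match 'n8gn8gn8gmmmxvqtt-', group 1 = 'n8gn8gn8gmmmxvq'.
One capturing group, so `findall` returns just the captured substring from the one match — 1 in all.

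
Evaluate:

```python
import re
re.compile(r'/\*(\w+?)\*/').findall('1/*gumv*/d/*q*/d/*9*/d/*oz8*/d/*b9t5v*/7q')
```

One capturing group, so `findall` returns just the captured substring from each match — 5 in all.

['gumv', 'q', '9', 'oz8', 'b9t5v']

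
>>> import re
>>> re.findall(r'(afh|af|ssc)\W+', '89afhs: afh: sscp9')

['afh']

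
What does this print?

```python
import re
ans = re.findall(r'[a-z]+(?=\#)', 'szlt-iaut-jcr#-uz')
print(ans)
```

['jcr']

The lookaround is zero-width — it requires the adjacent text to match without consuming it, so the asserted text isn't part of the match.
With no groups in the pattern, `findall` gives back each whole match — 1 here.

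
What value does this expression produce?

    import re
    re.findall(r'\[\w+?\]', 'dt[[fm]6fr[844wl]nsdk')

['[fm]', '[844wl]']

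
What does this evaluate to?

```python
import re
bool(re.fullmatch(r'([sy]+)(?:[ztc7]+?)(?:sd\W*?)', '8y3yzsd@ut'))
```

False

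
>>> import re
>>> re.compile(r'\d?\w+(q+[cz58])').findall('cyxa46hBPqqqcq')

Pattern: optionally a digit, then one or more of a word character; then one or more of a literal 'q', then one of [cz58] (captured).
`findall` collects group 1 from the one match (1 total).

['qc']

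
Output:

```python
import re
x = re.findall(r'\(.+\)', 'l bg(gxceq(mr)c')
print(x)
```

No capturing groups, so `findall` returns the 1 full match string.

['(gxceq(mr)']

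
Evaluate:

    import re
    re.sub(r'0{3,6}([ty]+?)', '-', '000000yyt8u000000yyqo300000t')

'-yt8u-yqo3-'

This matches 3 to 6 of a literal '0'; then one or more of one of [ty] (lazy) (captured).
The `?` after the quantifier makes it lazy — it takes as little as possible before letting the rest of the pattern try.
Matches: at [0:7] → '000000y'; at [11:18] → '000000y'; at [22:28] → '00000t'.
`sub` substitutes '-' at each match site.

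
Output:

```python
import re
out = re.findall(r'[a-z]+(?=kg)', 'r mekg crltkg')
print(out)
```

The `(?=…)`/`(?<=…)` assertion just peeks at neighbouring text; it doesn't advance the match position.
Since nothing is captured, `findall` lists the 2 matched substrings directly.

['me', 'crlt']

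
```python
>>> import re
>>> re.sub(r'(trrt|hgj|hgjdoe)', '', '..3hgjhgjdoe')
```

'..3doe'

Alternation isn't longest-match — the leftmost alternative that fits at this position is chosen.
Every occurrence is swapped for ''.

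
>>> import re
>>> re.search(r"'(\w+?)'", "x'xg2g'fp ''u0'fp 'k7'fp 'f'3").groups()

The match spans [1:7] → "'xg2g'".
Captured: group 1 = 'xg2g'.

('xg2g',)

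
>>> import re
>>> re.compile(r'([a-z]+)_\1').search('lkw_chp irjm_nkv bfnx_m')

None

The backreference `\1` re-matches whatever the first group consumed, character for character.
`re.search` scans for the first position where the pattern succeeds.
Here no position works, so the call returns None.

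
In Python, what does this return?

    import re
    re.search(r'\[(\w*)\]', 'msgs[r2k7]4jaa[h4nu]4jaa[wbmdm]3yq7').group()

The match spans [4:10] → '[r2k7]'.

'[r2k7]'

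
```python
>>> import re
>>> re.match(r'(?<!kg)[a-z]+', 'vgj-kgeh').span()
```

(0, 3)

With `match`, the pattern is implicitly anchored at the beginning.
The match spans [0:3] → 'vgj'.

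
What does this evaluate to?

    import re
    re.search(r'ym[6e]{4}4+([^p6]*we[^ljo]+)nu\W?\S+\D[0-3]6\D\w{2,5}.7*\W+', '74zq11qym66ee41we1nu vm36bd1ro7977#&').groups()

('1we1',)

The match spans [7:36] → 'ym66ee41we1nu vm36bd1ro7977#&'.
Captured: group 1 = '1we1'.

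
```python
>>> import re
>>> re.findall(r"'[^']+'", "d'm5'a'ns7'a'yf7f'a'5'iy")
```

Walking the string: at [1:5] → "'m5'"; at [6:11] → "'ns7'"; at [12:18] → "'yf7f'"; at [19:22] → "'5'".
Since nothing is captured, `findall` lists the 4 matched substrings directly.

["'m5'", "'ns7'", "'yf7f'", "'5'"]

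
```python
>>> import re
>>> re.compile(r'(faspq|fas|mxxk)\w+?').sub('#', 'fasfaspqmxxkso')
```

'#aspq#o'

Every occurrence is swapped for '#'.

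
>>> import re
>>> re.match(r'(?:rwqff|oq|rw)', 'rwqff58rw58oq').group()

`match` is anchored at position 0; if the pattern doesn't fit there, it returns None.
The match spans [0:5] → 'rwqff'.

'rwqff'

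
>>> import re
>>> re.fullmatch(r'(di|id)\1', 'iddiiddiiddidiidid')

`\1` is not a pattern — it's the concrete string captured by group 1, re-applied verbatim.
`re.fullmatch` is like wrapping the pattern in `^…$` (in single-line mode).
Here there's no way to consume every character, so the call returns None.

None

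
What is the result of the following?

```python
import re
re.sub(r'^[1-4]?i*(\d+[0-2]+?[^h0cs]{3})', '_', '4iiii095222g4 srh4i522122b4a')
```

'_srh4i522122b4a'

Pattern: anchored at the start of the string; then optionally a character in [1-4], then zero or more of a literal 'i'; then one or more of a digit, then one or more of a character in [0-2] (lazy), then exactly 3 of any character except [h0cs] (captured).
Matches: at [0:14] → '4iiii095222g4 '.
Every occurrence is swapped for '_'.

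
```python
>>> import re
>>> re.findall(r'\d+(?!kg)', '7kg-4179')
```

`(?!…)`/`(?<!…)` only lets a position through if the neighbouring text does NOT match; no characters are consumed.
Walking the string: at [4:8] → '4179'.
`findall` yields the raw match text (1 of them) because the pattern has no groups.

['4179']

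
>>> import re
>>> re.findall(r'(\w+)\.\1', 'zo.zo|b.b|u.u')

['zo', 'b', 'u']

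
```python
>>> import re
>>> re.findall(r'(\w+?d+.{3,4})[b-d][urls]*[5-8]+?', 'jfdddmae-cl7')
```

Pattern: one or more of a word character (lazy), then one or more of the literal 'd', then 3 to 4 of any character (captured); then a character in [b-d], then zero or more of one of [urls]; then one or more of a character in [5-8] (lazy).
Scanning left to right: at [0:12] match 'jfdddmae-cl7', group 1 = 'jfdddmae-'.
One capturing group, so `findall` returns just the captured substring from the one match — 1 in all.

['jfdddmae-']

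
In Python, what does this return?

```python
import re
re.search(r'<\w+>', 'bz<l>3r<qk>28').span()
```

The match spans [2:5] → '<l>'.

(2, 5)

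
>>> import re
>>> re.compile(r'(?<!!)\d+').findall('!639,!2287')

The negative lookaround is zero-width — it rules out positions where the adjacent text would match, without consuming anything.
`findall` yields the raw match text (2 of them) because the pattern has no groups.

['39', '287']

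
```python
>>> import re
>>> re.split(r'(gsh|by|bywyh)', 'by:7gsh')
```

['', 'by', ':7', 'gsh', '']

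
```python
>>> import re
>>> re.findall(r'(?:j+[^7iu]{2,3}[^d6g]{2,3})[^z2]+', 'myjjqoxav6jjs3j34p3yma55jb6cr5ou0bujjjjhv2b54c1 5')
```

Pattern: one or more of the literal 'j', then 2 to 3 of any character except [7iu], then 2 to 3 of any character except [d6g] (non-capturing group); then one or more of any character except [z2].
Scanning left to right: at [2:41] → 'jjqoxav6jjs3j34p3yma55jb6cr5ou0bujjjjhv'.
`findall` yields the raw match text (1 of them) because the pattern has no groups.

['jjqoxav6jjs3j34p3yma55jb6cr5ou0bujjjjhv']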